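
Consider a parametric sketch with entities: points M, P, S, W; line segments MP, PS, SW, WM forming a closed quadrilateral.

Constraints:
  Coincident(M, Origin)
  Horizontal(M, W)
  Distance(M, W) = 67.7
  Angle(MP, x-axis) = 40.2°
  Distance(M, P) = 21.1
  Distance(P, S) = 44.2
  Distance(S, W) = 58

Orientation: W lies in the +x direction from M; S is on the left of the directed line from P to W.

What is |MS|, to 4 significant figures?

64.65

M is at the origin; MW is horizontal with |MW| = 67.7 and W in +x, so W = (67.7, 0). MP runs at 40.2° with |MP| = 21.1, so P = (16.12, 13.62). S is determined by |PS| = 44.2 and |SW| = 58.0 together: it lies at the intersection of circle(P, 44.2) and circle(W, 58.0). With |PW| = 53.35, the foot of the radical line on PW is 13.46 from P and the perpendicular offset is √(44.2² − 13.46²) = 42.10. Taking the left-of-PW solution: S = (39.88, 50.89).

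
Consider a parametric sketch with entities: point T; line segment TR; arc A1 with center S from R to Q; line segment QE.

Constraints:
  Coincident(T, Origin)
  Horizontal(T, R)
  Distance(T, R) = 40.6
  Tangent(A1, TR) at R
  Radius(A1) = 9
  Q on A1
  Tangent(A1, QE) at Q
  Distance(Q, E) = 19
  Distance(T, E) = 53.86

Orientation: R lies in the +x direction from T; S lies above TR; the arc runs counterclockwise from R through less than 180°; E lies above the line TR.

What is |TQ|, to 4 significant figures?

50.59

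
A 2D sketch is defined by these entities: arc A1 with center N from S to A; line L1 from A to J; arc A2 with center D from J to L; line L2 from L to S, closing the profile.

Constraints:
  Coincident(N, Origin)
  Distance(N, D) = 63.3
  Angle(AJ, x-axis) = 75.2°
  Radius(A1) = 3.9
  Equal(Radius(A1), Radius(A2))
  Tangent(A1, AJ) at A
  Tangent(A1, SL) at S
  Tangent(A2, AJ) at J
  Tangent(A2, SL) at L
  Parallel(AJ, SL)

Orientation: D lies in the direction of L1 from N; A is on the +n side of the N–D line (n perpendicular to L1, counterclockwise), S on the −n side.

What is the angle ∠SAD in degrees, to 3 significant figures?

86.5°

N is at the origin and D lies 63.3 along u from N, so D = 63.3·u = (16.2, 61.2). Tangency of A1 to both parallel lines with radius 3.9 puts A and S at N ± 3.9·n: A = (-3.77, 0.996), S = (3.77, -0.996). Then cos ∠SAD = AS·AD / (|AS||AD|), giving 86.5°.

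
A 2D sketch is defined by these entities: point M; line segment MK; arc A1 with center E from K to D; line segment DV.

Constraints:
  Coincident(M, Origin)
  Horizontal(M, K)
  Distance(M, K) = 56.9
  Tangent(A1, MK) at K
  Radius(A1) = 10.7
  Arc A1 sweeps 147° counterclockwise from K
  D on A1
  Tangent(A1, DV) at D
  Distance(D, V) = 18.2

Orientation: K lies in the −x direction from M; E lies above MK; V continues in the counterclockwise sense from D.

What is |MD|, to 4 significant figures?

54.73

M is at the origin; M and K share the same y with |MK| = 56.9 and K on the −x side, so K = (-56.90, 0.000). Since A1 is tangent to MK there, EK ⟂ MK, so E = K + (0, 10.7) = (-56.90, 10.70). On A1, K sits at bearing -90° from E; a 147° counterclockwise sweep puts D at bearing 57°, so D = E + 10.7·(cos 57°, sin 57°) = (-51.07, 19.67). Then |MD| = |D − M| = 54.73.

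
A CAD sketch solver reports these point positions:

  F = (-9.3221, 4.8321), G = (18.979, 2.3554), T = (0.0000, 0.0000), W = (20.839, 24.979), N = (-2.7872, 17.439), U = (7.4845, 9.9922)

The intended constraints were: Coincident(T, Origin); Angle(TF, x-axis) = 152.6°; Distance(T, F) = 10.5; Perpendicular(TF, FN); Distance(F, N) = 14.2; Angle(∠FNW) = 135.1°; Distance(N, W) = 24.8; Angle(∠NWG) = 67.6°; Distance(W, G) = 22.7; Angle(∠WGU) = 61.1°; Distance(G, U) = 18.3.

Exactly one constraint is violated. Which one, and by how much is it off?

Distance(G, U) = 18.3 — off by 4.50.

T = (0.00, 0.00) ✓; TF at 152.6° ✓; |TF| = 10.50 ✓; ∠(TF, FN) = 90.00° ✓; |FN| = 14.20 ✓; ∠FNW = 135.1° ✓; |NW| = 24.80 ✓; ∠NWG = 67.60° ✓; |WG| = 22.70 ✓; ∠WGU = 61.10° ✓; |GU| = 13.80 ✗.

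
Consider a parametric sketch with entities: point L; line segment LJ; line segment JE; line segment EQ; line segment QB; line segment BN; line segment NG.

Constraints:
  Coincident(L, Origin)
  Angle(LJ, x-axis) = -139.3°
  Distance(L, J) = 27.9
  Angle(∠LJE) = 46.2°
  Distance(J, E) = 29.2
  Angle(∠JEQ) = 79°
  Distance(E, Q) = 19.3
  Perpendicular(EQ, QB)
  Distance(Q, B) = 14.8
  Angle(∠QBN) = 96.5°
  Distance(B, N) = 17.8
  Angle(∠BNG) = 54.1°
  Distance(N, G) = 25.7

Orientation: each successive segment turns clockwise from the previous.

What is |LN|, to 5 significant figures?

22.836

L is at the origin; LJ runs at -139.3° with length 27.9, so J = (-21.152, -18.194). ∠LJE = 46.2° gives JE at 86.900° from the x-axis; with |JE| = 29.2, E = (-19.573, 10.964). ∠JEQ = 79.0° gives EQ at -14.100° from the x-axis; with |EQ| = 19.3, Q = (-0.85432, 6.2620). The perpendicularity gives QB at right angles to EQ, so QB runs at -104.10°; with |QB| = 14.8, B = (-4.4598, -8.0922). ∠QBN = 96.5° gives BN at 172.40° from the x-axis; with |BN| = 17.8, N = (-22.103, -5.7380). Then |LN| = |N − L| = 22.836.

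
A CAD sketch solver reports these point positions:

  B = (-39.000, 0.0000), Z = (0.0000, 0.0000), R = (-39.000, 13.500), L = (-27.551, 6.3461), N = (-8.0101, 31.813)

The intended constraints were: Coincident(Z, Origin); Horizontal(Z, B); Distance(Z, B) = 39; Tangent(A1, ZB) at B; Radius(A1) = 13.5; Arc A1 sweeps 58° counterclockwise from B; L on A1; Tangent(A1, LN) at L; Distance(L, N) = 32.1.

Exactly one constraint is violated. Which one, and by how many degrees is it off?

Tangent(A1, LN) at L — off by 5.50°.

Z = (0.00, 0.00) ✓; Z.y = 0.00, B.y = 0.00 ✓; |ZB| = 39.00 ✓; ∠(RB, BZ) = 90.00° ✓; |RB| = 13.50 ✓; bearing(R→L) − bearing(R→B) = 58.00° ✓; |RL| = 13.50 ✓; ∠(RL, LN) = 95.50° ✗; |LN| = 32.10 ✓.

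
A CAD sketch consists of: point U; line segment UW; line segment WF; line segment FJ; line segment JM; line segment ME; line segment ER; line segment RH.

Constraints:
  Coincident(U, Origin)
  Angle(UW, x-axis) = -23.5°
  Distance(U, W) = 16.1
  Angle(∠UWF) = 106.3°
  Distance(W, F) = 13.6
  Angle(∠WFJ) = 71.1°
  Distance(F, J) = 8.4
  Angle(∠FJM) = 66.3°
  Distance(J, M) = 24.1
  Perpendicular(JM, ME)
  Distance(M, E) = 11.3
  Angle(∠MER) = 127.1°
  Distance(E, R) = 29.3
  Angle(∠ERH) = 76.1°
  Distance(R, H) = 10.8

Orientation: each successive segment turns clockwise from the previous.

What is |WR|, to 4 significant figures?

33.01

The perpendicularity gives ME at right angles to JM, so ME runs at -49.80°; with |ME| = 11.3, E = (31.22, -9.292). ∠MER = 127.1° gives ER at -102.7° from the x-axis; with |ER| = 29.3, R = (24.78, -37.88). Then |WR| = |R − W| = 33.01.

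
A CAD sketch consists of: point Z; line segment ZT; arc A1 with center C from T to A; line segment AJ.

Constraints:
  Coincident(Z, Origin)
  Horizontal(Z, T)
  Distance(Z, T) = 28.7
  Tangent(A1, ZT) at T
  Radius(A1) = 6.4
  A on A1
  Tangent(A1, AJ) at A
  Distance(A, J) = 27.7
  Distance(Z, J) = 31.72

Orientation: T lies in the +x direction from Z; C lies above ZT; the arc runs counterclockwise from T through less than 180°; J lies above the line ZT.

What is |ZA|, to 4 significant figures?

34.76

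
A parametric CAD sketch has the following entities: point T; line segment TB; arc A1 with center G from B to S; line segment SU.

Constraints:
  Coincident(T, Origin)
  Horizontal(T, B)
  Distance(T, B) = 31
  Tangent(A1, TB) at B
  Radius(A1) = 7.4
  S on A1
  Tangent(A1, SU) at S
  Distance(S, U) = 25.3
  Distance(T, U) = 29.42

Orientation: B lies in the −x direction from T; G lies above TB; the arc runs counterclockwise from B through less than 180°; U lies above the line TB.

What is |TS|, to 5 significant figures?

24.751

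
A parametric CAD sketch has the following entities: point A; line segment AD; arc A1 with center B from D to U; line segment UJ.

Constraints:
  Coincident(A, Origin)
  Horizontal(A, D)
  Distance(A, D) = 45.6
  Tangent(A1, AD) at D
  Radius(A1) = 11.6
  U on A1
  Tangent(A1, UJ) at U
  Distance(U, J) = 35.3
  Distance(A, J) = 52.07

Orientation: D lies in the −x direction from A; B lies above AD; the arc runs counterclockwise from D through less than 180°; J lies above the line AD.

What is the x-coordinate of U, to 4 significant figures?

-34.20

Checks: |BU| = 11.60 ✓; ∠(BU, UJ) = 90.00° ✓; |UJ| = 35.30 ✓; |AJ| = 52.07 ✓.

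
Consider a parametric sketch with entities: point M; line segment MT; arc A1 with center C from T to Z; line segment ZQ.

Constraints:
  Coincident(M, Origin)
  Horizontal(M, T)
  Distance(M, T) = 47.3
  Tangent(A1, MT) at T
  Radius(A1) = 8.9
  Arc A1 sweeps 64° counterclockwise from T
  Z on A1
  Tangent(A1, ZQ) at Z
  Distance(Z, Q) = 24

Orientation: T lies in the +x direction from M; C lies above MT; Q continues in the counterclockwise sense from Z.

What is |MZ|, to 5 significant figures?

55.525

Tangency of A1 to MT means the radius CT is perpendicular to MT, so C = T + (0, 8.9) = (47.300, 8.9000). On A1, T sits at bearing -90° from C; a 64° counterclockwise sweep puts Z at bearing -26°, so Z = C + 8.9·(cos -26°, sin -26°) = (55.299, 4.9985). Then |MZ| = |Z − M| = 55.525.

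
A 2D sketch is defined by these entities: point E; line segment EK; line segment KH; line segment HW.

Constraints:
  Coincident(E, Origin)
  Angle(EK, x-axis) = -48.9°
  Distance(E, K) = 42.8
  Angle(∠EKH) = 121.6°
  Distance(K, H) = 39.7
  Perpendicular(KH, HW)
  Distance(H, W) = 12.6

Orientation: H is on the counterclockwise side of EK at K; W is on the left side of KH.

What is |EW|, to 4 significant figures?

66.55

∠EKH = 121.6°, so KH runs at -48.9° + (180° − 121.6°) = 9.500° from the x-axis; with |KH| = 39.7, H = K + 39.7·(cos 9.500°, sin 9.500°) = (67.29, -25.70). KH ⟂ HW; with |HW| = 12.6 on the left of KH, W = H + 12.6·(-0.1650, 0.9863) = (65.21, -13.27). Then |EW| = |W − E| = 66.55.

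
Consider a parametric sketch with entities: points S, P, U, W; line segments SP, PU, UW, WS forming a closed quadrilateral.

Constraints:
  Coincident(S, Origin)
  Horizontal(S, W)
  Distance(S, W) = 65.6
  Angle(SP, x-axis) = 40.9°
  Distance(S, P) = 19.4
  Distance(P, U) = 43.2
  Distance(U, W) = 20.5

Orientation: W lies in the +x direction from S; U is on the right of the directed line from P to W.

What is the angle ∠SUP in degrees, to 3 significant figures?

21.7°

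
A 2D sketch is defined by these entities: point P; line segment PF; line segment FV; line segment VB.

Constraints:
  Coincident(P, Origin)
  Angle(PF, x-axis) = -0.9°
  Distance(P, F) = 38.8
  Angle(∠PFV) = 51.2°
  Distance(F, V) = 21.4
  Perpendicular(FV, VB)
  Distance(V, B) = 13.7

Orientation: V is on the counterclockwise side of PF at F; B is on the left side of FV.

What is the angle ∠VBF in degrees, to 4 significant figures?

57.37°

P is at the origin; PF runs at -0.9° with length 38.8, so F = 38.8·(cos -0.9°, sin -0.9°) = (38.80, -0.6094). ∠PFV = 51.2°, so FV runs at -0.9° + (180° − 51.2°) = 127.9° from the x-axis; with |FV| = 21.4, V = F + 21.4·(cos 127.9°, sin 127.9°) = (25.65, 16.28). The perpendicularity gives VB at right angles to FV; with |VB| = 13.7 on the left of FV, B = V + 13.7·(-0.7891, -0.6143) = (14.84, 7.861). Then cos ∠VBF = BV·BF / (|BV||BF|), giving 57.37°.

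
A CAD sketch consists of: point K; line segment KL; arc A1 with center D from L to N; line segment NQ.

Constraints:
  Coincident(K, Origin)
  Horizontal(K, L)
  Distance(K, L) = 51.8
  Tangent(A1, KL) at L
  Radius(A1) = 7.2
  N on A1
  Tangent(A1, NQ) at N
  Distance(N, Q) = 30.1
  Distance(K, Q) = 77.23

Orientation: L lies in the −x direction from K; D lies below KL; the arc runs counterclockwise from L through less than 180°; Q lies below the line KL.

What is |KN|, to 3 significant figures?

58.6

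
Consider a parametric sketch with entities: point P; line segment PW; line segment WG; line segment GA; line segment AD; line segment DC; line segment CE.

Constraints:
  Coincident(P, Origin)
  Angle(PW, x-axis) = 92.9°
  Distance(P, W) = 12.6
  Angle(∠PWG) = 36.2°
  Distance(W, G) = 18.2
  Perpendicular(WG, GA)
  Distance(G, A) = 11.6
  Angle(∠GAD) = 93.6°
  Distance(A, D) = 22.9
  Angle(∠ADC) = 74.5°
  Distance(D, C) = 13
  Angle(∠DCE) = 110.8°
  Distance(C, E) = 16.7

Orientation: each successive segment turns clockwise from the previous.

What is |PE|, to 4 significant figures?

10.64

∠ADC = 74.5° gives DC at 27.20° from the x-axis; with |DC| = 13.0, C = (-2.129, 13.92). ∠DCE = 110.8° gives CE at -42.00° from the x-axis; with |CE| = 16.7, E = (10.28, 2.741). Then |PE| = |E − P| = 10.64.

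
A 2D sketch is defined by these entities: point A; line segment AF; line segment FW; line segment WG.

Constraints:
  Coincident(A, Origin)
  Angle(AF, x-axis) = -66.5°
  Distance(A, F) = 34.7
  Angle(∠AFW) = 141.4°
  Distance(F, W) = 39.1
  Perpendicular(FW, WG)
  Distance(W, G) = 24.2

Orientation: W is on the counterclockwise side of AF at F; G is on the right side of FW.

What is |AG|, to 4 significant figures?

80.54

A is at the origin; AF runs at -66.5° with length 34.7, so F = 34.7·(cos -66.5°, sin -66.5°) = (13.84, -31.82). ∠AFW = 141.4°, so FW runs at -66.5° + (180° − 141.4°) = -27.90° from the x-axis; with |FW| = 39.1, W = F + 39.1·(cos -27.90°, sin -27.90°) = (48.39, -50.12). FW is perpendicular to WG; with |WG| = 24.2 on the right of FW, G = W + 24.2·(-0.4679, -0.8838) = (37.07, -71.51). Then |AG| = |G − A| = 80.54.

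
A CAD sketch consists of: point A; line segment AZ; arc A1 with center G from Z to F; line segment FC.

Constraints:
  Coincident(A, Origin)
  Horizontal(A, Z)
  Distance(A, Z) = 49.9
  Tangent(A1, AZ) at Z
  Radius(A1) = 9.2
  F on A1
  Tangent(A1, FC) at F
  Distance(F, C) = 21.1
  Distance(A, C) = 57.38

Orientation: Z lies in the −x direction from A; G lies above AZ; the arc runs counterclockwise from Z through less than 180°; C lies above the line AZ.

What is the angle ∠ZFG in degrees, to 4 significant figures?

36.14°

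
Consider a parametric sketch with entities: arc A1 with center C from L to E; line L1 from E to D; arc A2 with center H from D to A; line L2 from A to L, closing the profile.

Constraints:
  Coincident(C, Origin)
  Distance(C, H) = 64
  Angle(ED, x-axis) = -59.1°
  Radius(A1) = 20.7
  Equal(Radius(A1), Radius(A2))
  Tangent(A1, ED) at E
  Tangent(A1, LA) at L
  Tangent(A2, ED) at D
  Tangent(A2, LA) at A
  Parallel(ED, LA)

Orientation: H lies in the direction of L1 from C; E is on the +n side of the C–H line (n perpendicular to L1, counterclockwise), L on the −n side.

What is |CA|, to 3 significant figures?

67.3

Tangency of A1 to both parallel lines with radius 20.7 puts E and L at C ± 20.7·n: E = (17.8, 10.6), L = (-17.8, -10.6). Equal radii place D and A the same way about H: D = H + 20.7·n = (50.6, -44.3), A = H − 20.7·n = (15.1, -65.5). Then |CA| = |A − C| = 67.3.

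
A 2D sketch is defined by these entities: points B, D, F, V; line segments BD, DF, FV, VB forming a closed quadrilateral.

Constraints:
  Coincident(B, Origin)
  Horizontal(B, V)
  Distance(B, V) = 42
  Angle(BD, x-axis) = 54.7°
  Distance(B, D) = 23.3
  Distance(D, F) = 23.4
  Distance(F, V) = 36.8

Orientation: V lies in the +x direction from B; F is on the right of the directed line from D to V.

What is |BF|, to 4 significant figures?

6.065

B is at the origin; B and V share the same y with |BV| = 42.0 and V in +x, so V = (42.0, 0). BD runs at 54.7° with |BD| = 23.3, so D = (13.46, 19.02). F is determined by |DF| = 23.4 and |FV| = 36.8 together: it lies at the intersection of circle(D, 23.4) and circle(V, 36.8). With |DV| = 34.29, the foot of the radical line on DV is 5.384 from D and the perpendicular offset is √(23.4² − 5.384²) = 22.77. Taking the right-of-DV solution: F = (5.316, -2.920).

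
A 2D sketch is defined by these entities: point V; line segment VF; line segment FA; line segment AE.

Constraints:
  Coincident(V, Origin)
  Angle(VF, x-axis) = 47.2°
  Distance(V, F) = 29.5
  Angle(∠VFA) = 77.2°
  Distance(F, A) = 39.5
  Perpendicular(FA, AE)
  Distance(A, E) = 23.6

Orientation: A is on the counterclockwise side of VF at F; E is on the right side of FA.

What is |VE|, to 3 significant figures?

61.9

∠VFA = 77.2°, so FA runs at 47.2° + (180° − 77.2°) = 150° from the x-axis; with |FA| = 39.5, A = F + 39.5·(cos 150°, sin 150°) = (-14.2, 41.4). The perpendicularity gives AE at right angles to FA; with |AE| = 23.6 on the right of FA, E = A + 23.6·(0.500, 0.866) = (-2.36, 61.8). Then |VE| = |E − V| = 61.9.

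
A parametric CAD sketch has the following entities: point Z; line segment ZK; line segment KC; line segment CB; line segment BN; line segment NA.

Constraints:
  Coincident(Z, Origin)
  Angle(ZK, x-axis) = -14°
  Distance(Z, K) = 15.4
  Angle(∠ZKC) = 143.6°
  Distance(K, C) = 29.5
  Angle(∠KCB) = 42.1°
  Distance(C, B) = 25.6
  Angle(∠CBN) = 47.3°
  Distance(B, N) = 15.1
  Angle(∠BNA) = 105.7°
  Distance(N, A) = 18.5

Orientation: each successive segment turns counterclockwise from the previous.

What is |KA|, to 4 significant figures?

28.66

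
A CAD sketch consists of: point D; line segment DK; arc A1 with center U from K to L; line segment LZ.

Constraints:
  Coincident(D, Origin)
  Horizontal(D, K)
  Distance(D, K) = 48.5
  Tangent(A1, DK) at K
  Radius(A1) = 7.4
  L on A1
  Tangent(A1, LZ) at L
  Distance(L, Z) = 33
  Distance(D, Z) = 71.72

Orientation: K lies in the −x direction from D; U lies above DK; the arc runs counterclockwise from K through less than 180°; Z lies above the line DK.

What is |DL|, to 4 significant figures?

43.78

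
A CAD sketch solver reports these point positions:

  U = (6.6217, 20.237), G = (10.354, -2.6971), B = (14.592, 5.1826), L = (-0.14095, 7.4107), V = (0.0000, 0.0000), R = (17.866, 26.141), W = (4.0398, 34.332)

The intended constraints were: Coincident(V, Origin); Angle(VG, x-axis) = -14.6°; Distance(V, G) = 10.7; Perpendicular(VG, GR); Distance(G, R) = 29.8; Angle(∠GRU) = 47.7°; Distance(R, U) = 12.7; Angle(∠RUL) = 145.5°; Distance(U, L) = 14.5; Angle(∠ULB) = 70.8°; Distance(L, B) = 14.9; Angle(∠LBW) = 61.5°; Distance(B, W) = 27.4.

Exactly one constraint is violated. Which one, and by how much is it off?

Distance(B, W) = 27.4 — off by 3.60.

V = (0.00, 0.00) ✓; VG at -14.60° ✓; |VG| = 10.70 ✓; ∠(VG, GR) = 90.00° ✓; |GR| = 29.80 ✓; ∠GRU = 47.70° ✓; |RU| = 12.70 ✓; ∠RUL = 145.5° ✓; |UL| = 14.50 ✓; ∠ULB = 70.80° ✓; |LB| = 14.90 ✓; ∠LBW = 61.50° ✓; |BW| = 31.00 ✗.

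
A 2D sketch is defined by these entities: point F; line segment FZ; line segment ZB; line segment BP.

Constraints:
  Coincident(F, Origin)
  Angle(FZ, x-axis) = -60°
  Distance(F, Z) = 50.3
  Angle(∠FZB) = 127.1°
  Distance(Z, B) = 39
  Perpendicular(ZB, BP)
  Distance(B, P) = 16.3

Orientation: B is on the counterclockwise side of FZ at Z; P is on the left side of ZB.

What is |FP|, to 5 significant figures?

73.318

F is at the origin; FZ runs at -60.0° with length 50.3, so Z = 50.3·(cos -60.0°, sin -60.0°) = (25.150, -43.561). ∠FZB = 127.1°, so ZB runs at -60.0° + (180° − 127.1°) = -7.1000° from the x-axis; with |ZB| = 39.0, B = Z + 39.0·(cos -7.1000°, sin -7.1000°) = (63.851, -48.382). ZB is perpendicular to BP; with |BP| = 16.3 on the left of ZB, P = B + 16.3·(0.12360, 0.99233) = (65.866, -32.207). Then |FP| = |P − F| = 73.318.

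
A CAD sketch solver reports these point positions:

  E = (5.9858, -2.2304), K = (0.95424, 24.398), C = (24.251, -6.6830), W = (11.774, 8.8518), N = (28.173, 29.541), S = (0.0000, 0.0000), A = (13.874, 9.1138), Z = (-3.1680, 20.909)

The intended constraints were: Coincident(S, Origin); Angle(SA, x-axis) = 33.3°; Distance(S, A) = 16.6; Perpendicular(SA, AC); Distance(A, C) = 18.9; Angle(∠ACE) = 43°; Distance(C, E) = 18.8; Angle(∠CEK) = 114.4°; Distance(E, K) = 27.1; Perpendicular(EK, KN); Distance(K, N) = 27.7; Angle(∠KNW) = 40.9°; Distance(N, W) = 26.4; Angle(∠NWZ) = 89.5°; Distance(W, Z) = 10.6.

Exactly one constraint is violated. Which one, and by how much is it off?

Distance(W, Z) = 10.6 — off by 8.60.

S = (0.00, 0.00) ✓; SA at 33.30° ✓; |SA| = 16.60 ✓; ∠(SA, AC) = 90.00° ✓; |AC| = 18.90 ✓; ∠ACE = 43.00° ✓; |CE| = 18.80 ✓; ∠CEK = 114.4° ✓; |EK| = 27.10 ✓; ∠(EK, KN) = 90.00° ✓; |KN| = 27.70 ✓; ∠KNW = 40.90° ✓; |NW| = 26.40 ✓; ∠NWZ = 89.50° ✓; |WZ| = 19.20 ✗.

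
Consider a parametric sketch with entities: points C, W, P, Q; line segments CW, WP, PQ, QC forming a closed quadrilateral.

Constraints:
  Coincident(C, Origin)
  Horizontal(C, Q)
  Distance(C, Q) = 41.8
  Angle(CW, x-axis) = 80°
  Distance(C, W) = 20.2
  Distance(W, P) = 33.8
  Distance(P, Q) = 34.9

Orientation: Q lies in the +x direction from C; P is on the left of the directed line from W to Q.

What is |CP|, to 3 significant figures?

48.3

C is at the origin; C and Q share the same y with |CQ| = 41.8 and Q in +x, so Q = (41.8, 0). CW runs at 80.0° with |CW| = 20.2, so W = (3.51, 19.9). P is determined by |WP| = 33.8 and |PQ| = 34.9 together: it lies at the intersection of circle(W, 33.8) and circle(Q, 34.9). With |WQ| = 43.2, the foot of the radical line on WQ is 20.7 from W and the perpendicular offset is √(33.8² − 20.7²) = 26.7. Taking the left-of-WQ solution: P = (34.2, 34.1).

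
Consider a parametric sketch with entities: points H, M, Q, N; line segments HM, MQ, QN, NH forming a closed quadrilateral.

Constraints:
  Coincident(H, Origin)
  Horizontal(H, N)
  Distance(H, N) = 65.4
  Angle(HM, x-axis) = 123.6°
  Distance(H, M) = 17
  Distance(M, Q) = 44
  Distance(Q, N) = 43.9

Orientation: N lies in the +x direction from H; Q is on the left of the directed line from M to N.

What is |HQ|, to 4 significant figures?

43.05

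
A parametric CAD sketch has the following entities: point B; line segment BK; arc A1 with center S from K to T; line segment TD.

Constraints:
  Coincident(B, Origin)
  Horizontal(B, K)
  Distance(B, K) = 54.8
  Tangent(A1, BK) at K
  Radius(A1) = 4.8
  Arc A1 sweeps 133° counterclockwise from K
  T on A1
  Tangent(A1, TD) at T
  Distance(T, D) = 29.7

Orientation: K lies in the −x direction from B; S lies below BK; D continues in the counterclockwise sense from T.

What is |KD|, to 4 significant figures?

34.18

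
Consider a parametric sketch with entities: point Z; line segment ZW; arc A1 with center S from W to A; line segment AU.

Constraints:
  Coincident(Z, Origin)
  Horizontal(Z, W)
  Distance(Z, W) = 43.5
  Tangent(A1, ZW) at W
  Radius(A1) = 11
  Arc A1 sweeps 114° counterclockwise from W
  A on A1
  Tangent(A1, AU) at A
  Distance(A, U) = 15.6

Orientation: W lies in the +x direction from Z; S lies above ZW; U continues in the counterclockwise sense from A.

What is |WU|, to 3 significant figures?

30.0

On A1, W sits at bearing -90° from S; a 114° counterclockwise sweep puts A at bearing 24°, so A = S + 11.0·(cos 24°, sin 24°) = (53.5, 15.5). A1 meets AU tangentially, so SA is at right angles to AU, so AU runs along (−sin 24°, cos 24°); with |AU| = 15.6, U = (47.2, 29.7). Then |WU| = |U − W| = 30.0.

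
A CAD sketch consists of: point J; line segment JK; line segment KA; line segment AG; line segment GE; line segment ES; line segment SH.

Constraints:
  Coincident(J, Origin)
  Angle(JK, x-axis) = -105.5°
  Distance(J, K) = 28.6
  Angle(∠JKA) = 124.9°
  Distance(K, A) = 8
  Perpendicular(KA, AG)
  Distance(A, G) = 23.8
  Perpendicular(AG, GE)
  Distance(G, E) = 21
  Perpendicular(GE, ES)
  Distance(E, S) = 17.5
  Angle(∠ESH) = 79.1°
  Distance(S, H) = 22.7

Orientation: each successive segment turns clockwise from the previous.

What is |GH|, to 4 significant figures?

13.27

GE ⟂ ES, so ES runs at -70.60°; with |ES| = 17.5, S = (2.526, -17.30). ∠ESH = 79.1° gives SH at -171.5° from the x-axis; with |SH| = 22.7, H = (-19.92, -20.65). Then |GH| = |H − G| = 13.27.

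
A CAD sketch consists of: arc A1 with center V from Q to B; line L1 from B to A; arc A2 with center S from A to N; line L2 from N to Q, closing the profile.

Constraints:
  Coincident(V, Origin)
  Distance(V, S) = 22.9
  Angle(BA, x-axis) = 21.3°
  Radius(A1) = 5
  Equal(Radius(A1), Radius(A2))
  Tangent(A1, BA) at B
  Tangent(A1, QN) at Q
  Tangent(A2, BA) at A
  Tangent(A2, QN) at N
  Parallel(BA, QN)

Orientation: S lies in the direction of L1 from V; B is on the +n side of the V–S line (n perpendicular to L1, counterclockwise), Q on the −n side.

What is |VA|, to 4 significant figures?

23.44

The slot axis is L1's direction at 21.3°, so u = (cos 21.3°, sin 21.3°) = (0.9317, 0.3633) and n = (−sin 21.3°, cos 21.3°) = (-0.3633, 0.9317). V is at the origin and S lies 22.9 along u from V, so S = 22.9·u = (21.34, 8.318). Tangency of A1 to both parallel lines with radius 5.0 puts B and Q at V ± 5.0·n: B = (-1.816, 4.658), Q = (1.816, -4.658). Equal radii place A and N the same way about S: A = S + 5.0·n = (19.52, 12.98), N = S − 5.0·n = (23.15, 3.660). Then |VA| = |A − V| = 23.44.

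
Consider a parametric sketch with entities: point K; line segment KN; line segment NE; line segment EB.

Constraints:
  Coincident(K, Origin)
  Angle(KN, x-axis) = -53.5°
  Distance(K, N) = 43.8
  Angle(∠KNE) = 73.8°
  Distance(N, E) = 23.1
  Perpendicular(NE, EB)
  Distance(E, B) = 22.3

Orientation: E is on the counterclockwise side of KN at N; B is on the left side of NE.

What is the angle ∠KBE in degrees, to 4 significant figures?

151.2°

∠KNE = 73.8°, so NE runs at -53.5° + (180° − 73.8°) = 52.70° from the x-axis; with |NE| = 23.1, E = N + 23.1·(cos 52.70°, sin 52.70°) = (40.05, -16.83). The perpendicularity gives EB at right angles to NE; with |EB| = 22.3 on the left of NE, B = E + 22.3·(-0.7955, 0.6060) = (22.31, -3.320). Then cos ∠KBE = BK·BE / (|BK||BE|), giving 151.2°.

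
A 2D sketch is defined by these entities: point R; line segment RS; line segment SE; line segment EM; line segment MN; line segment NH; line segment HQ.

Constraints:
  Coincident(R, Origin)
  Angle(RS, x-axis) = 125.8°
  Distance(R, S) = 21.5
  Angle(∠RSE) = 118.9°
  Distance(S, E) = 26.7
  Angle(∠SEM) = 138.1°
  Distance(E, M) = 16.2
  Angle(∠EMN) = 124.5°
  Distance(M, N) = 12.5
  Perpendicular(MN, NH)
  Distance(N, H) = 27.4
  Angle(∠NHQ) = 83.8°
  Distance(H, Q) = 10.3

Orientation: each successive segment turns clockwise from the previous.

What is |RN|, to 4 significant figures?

47.74

R is at the origin; RS runs at 125.8° with length 21.5, so S = (-12.58, 17.44). ∠RSE = 118.9° gives SE at 64.70° from the x-axis; with |SE| = 26.7, E = (-1.166, 41.58). ∠SEM = 138.1° gives EM at 22.80° from the x-axis; with |EM| = 16.2, M = (13.77, 47.85). ∠EMN = 124.5° gives MN at -32.70° from the x-axis; with |MN| = 12.5, N = (24.29, 41.10). Then |RN| = |N − R| = 47.74.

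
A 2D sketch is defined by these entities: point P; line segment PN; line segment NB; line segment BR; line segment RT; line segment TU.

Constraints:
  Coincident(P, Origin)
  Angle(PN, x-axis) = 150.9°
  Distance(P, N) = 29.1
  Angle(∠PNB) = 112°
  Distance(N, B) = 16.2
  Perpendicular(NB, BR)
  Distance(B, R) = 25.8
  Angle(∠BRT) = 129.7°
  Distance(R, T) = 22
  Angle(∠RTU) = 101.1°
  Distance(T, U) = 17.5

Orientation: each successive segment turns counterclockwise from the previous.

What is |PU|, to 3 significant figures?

3.84

P is at the origin; PN runs at 150.9° with length 29.1, so N = (-25.4, 14.2). ∠PNB = 112.0° gives NB at -141° from the x-axis; with |NB| = 16.2, B = (-38.0, 3.98). NB is perpendicular to BR, so BR runs at -51.1°; with |BR| = 25.8, R = (-21.8, -16.1). ∠BRT = 129.7° gives RT at -0.800° from the x-axis; with |RT| = 22.0, T = (0.165, -16.4). ∠RTU = 101.1° gives TU at 78.1° from the x-axis; with |TU| = 17.5, U = (3.77, 0.717). Then |PU| = |U − P| = 3.84.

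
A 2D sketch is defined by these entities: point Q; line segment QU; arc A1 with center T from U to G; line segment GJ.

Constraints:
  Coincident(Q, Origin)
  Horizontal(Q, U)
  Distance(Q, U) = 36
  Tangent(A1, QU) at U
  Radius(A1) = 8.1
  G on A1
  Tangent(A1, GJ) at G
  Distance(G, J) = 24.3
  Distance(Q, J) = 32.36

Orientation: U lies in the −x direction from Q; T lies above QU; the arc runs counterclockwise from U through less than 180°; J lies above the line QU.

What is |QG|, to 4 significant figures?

29.04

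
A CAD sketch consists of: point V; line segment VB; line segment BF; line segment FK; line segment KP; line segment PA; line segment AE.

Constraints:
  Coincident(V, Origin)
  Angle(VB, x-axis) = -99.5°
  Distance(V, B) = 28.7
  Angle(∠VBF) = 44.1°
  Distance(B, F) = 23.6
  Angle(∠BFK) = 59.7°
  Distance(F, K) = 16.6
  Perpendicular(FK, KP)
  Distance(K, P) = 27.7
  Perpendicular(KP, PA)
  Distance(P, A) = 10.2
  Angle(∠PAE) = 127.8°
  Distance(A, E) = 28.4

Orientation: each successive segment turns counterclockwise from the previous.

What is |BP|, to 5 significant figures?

8.6985

∠BFK = 59.7° gives FK at 156.70° from the x-axis; with |FK| = 16.6, K = (-0.98758, -7.7357). FK is perpendicular to KP, so KP runs at -113.30°; with |KP| = 27.7, P = (-11.944, -33.177). Then |BP| = |P − B| = 8.6985.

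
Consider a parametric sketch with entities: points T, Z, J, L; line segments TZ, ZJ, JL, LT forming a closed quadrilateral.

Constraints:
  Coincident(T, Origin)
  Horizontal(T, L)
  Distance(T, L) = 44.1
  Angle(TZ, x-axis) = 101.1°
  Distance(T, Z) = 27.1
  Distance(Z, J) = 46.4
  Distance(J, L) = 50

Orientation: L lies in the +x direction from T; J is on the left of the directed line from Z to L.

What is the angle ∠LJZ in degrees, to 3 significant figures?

71.0°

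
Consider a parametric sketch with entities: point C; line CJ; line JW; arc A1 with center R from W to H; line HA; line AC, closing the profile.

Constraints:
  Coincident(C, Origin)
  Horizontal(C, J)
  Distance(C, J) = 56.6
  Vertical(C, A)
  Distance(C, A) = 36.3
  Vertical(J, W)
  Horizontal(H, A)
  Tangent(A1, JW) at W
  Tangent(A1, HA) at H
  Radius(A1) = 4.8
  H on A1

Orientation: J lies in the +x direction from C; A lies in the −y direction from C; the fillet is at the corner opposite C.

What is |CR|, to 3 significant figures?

60.6

C is at the origin; CJ is horizontal with |CJ| = 56.6 and J on the +x side, so J = (56.6, 0.00). CA is vertical with |CA| = 36.3 and A on the −y side, so A = (0.00, -36.3). The virtual corner opposite C is at (56.6, -36.3). Tangency of A1 to JW means the radius RW is perpendicular to JW and tangency of A1 to HA means the radius RH is perpendicular to HA, with radius 4.8, so the center R sits 4.8 in from both sides at R = (51.8, -31.5). Then |CR| = |R − C| = 60.6.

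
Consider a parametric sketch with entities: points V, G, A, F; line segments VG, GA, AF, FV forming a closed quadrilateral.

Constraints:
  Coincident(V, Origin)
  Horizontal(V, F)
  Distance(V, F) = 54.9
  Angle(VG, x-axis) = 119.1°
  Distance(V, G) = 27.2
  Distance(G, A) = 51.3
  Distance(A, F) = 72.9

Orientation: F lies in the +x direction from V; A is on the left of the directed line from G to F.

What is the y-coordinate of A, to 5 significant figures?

63.543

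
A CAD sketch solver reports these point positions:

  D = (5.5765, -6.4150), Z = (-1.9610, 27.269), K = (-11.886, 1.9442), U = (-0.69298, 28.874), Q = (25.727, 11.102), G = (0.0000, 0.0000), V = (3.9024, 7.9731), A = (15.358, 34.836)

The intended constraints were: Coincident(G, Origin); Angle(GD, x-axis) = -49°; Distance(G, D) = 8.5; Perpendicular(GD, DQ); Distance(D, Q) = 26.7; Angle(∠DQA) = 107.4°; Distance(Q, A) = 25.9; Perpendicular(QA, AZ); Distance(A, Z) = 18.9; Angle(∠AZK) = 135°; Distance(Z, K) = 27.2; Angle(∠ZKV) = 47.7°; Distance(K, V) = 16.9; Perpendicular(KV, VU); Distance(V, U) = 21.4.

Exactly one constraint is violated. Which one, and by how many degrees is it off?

Perpendicular(KV, VU) — off by 8.50°.

G = (0.00, 0.00) ✓; GD at -49.00° ✓; |GD| = 8.500 ✓; ∠(GD, DQ) = 90.00° ✓; |DQ| = 26.70 ✓; ∠DQA = 107.4° ✓; |QA| = 25.90 ✓; ∠(QA, AZ) = 90.00° ✓; |AZ| = 18.90 ✓; ∠AZK = 135.0° ✓; |ZK| = 27.20 ✓; ∠ZKV = 47.70° ✓; |KV| = 16.90 ✓; ∠(KV, VU) = 81.50° ✗; |VU| = 21.40 ✓.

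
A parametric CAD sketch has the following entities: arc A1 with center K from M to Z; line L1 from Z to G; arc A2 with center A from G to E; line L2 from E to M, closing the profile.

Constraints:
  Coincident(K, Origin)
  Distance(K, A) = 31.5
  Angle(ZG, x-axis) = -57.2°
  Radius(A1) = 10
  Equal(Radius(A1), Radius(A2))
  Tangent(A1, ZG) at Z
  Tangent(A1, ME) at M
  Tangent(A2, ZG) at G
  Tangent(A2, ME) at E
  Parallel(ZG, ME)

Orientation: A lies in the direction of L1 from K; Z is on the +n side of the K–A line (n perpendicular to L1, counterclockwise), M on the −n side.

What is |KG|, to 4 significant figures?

33.05

The slot axis is L1's direction at -57.2°, so u = (cos -57.2°, sin -57.2°) = (0.5417, -0.8406) and n = (−sin -57.2°, cos -57.2°) = (0.8406, 0.5417). K is at the origin and A lies 31.5 along u from K, so A = 31.5·u = (17.06, -26.48). Tangency of A1 to both parallel lines with radius 10.0 puts Z and M at K ± 10.0·n: Z = (8.406, 5.417), M = (-8.406, -5.417). Equal radii place G and E the same way about A: G = A + 10.0·n = (25.47, -21.06), E = A − 10.0·n = (8.658, -31.89). Then |KG| = |G − K| = 33.05.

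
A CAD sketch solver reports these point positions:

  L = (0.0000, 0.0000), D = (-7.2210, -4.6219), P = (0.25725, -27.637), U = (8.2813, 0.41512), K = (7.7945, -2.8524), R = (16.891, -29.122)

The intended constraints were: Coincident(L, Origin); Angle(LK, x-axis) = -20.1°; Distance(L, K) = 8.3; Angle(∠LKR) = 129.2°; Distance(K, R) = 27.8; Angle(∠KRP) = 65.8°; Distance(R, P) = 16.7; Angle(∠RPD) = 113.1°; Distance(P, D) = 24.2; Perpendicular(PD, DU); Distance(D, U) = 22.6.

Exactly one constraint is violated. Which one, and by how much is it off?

Distance(D, U) = 22.6 — off by 6.30.

L = (0.00, 0.00) ✓; LK at -20.10° ✓; |LK| = 8.300 ✓; ∠LKR = 129.2° ✓; |KR| = 27.80 ✓; ∠KRP = 65.80° ✓; |RP| = 16.70 ✓; ∠RPD = 113.1° ✓; |PD| = 24.20 ✓; ∠(PD, DU) = 90.00° ✓; |DU| = 16.30 ✗.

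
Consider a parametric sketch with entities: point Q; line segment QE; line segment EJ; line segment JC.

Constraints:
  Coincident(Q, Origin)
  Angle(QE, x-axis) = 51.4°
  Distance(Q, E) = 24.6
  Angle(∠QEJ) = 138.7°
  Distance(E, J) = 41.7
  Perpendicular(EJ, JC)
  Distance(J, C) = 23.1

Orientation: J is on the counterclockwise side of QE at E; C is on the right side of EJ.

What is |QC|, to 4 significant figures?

71.90

Q is at the origin; QE runs at 51.4° with length 24.6, so E = 24.6·(cos 51.4°, sin 51.4°) = (15.35, 19.23). ∠QEJ = 138.7°, so EJ runs at 51.4° + (180° − 138.7°) = 92.70° from the x-axis; with |EJ| = 41.7, J = E + 41.7·(cos 92.70°, sin 92.70°) = (13.38, 60.88). EJ is perpendicular to JC; with |JC| = 23.1 on the right of EJ, C = J + 23.1·(0.9989, 0.04711) = (36.46, 61.97). Then |QC| = |C − Q| = 71.90.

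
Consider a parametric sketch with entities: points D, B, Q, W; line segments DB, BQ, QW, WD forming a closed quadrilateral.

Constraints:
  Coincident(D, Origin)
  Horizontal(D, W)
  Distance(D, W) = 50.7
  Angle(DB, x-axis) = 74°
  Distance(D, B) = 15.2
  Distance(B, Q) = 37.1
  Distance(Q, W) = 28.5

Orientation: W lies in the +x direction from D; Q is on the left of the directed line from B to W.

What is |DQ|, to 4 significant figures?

47.34

Checks: |BQ| = 37.10 ✓; |QW| = 28.50 ✓.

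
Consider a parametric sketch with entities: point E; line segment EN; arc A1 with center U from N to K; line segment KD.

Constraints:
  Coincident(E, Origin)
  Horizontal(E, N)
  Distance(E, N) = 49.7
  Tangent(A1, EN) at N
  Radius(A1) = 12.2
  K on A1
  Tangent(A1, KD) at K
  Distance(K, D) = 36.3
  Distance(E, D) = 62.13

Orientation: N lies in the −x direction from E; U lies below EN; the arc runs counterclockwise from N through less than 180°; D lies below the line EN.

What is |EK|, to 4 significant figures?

62.66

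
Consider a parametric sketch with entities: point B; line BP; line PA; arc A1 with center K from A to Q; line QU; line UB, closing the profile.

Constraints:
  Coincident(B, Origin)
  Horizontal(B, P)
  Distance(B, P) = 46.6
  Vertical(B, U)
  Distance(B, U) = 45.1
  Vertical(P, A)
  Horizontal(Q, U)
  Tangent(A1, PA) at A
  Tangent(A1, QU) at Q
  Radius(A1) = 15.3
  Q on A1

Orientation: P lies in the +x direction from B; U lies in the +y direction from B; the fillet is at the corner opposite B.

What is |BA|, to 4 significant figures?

55.31

The virtual corner opposite B is at (46.60, 45.10). A1 meets PA tangentially, so KA is at right angles to PA and the tangent condition forces KQ to be normal to QU, with radius 15.3, so the center K sits 15.3 in from both sides at K = (31.30, 29.80). That places the tangent points at A = (46.60, 29.80) on PA and Q = (31.30, 45.10) on QU. Then |BA| = |A − B| = 55.31.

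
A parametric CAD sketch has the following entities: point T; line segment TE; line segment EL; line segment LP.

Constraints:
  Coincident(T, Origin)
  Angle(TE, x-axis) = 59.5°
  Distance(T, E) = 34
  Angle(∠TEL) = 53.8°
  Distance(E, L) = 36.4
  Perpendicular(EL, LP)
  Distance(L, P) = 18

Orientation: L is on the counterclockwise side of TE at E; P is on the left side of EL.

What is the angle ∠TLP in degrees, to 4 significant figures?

30.74°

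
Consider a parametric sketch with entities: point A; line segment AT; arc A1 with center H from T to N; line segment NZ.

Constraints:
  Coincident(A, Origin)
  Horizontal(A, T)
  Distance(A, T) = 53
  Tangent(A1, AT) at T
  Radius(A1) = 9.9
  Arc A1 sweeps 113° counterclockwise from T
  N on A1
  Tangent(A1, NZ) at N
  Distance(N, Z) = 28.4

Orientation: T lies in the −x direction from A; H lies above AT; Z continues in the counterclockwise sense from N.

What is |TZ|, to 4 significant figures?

39.96

A is at the origin; AT is horizontal with |AT| = 53.0 and T on the −x side, so T = (-53.00, 0.000). A1 meets AT tangentially, so HT is at right angles to AT, so H = T + (0, 9.9) = (-53.00, 9.900). On A1, T sits at bearing -90° from H; a 113° counterclockwise sweep puts N at bearing 23°, so N = H + 9.9·(cos 23°, sin 23°) = (-43.89, 13.77). The tangent condition forces HN to be normal to NZ, so NZ runs along (−sin 23°, cos 23°); with |NZ| = 28.4, Z = (-54.98, 39.91). Then |TZ| = |Z − T| = 39.96.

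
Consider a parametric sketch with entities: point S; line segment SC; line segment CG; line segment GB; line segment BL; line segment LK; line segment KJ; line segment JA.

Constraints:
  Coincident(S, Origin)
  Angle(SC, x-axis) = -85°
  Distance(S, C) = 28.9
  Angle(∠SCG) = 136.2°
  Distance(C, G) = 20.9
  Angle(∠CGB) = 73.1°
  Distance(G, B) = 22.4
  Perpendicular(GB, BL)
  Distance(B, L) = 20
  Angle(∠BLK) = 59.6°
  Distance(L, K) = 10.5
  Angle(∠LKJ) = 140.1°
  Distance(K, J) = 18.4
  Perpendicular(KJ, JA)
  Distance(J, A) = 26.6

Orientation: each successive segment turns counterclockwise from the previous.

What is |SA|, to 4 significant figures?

45.75

∠LKJ = 140.1° gives KJ at -44.00° from the x-axis; with |KJ| = 18.4, J = (23.59, -37.13). KJ is perpendicular to JA, so JA runs at 46.00°; with |JA| = 26.6, A = (42.06, -18.00). Then |SA| = |A − S| = 45.75.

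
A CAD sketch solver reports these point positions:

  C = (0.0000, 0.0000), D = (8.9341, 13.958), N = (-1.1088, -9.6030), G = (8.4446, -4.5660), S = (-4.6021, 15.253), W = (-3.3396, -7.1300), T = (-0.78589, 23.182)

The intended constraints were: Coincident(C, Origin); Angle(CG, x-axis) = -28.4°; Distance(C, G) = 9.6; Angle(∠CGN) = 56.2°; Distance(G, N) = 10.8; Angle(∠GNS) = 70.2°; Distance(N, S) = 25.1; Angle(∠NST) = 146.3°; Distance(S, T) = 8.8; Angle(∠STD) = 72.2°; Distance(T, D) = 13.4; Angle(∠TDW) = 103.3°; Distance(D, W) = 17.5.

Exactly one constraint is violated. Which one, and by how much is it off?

Distance(D, W) = 17.5 — off by 6.90.

C = (0.00, 0.00) ✓; CG at -28.40° ✓; |CG| = 9.600 ✓; ∠CGN = 56.20° ✓; |GN| = 10.80 ✓; ∠GNS = 70.20° ✓; |NS| = 25.10 ✓; ∠NST = 146.3° ✓; |ST| = 8.800 ✓; ∠STD = 72.20° ✓; |TD| = 13.40 ✓; ∠TDW = 103.3° ✓; |DW| = 24.40 ✗.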